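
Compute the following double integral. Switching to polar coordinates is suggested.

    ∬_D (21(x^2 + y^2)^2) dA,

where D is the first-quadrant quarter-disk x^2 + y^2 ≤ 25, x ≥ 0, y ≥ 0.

The region D is 0 ≤ r ≤ 5, 0 ≤ θ ≤ π/2 in polar coordinates, where x = r cos(θ), y = r sin(θ), and dA = r dr dθ.

Under the substitution, the integrand becomes 21r^4, so

    ∬_D (21(x^2 + y^2)^2) dA = ∫_{0}^{π/2} ∫_{0}^{5} (21r^4) · r dr dθ.

Inner integral (in r): ∫_{0}^{5} (21r^4) · r dr = 109375/2.

Outer integral (in θ): ∫_{0}^{π/2} (109375/2) dθ = 109375π/4.

Therefore ∬_D (21(x^2 + y^2)^2) dA = 109375π/4.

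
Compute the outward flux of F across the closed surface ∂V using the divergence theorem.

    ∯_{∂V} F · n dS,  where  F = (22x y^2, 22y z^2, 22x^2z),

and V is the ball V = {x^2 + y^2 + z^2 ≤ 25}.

By the divergence theorem,

    ∯_{∂V} F · n dS = ∭_V (∇ · F) dV.

Compute the divergence:
    ∇ · F = ∂F_x/∂x + ∂F_y/∂y + ∂F_z/∂z = 22y^2 + 22z^2 + 22x^2 = 22x^2 + 22y^2 + 22z^2.

In spherical coordinates, x = ρ sin(φ) cos(θ), y = ρ sin(φ) sin(θ), z = ρ cos(φ), dV = ρ^2 sin(φ) dρ dφ dθ, with 0 ≤ ρ ≤ 5, 0 ≤ φ ≤ π, 0 ≤ θ ≤ 2π.

The integrand, after substitution and multiplying by the volume element, becomes (22ρ^2) · ρ^2 sin(φ), so

    ∭_V (∇·F) dV = ∫_0^{2π} ∫_0^{π} ∫_0^{5} (22ρ^2) · ρ^2 sin(φ) dρ dφ dθ.

Inner (ρ from 0 to 5): 13750sin(φ).
Middle (φ from 0 to π): 27500.
Outer (θ from 0 to 2π): 55000π.

Therefore ∯_{∂V} F · n dS = 55000π.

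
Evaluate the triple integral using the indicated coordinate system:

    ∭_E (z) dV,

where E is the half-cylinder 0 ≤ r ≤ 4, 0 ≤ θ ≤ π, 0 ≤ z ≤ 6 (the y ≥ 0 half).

In cylindrical coordinates, x = r cos(θ), y = r sin(θ), z = z, and dV = r dr dθ dz.

The integrand becomes z, so

    ∭_E (z) dV = ∫_{0}^{π} ∫_{0}^{4} ∫_{0}^{6} (z) · r dz dr dθ.

Inner (z): 18r.
Middle (r from 0 to 4): 144.
Outer (θ): 144π.

Therefore the triple integral equals 144π.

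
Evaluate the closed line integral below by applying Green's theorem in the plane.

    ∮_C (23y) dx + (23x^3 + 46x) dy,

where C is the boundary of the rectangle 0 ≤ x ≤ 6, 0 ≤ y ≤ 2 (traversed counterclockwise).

Green's theorem converts the closed line integral into a double integral over the enclosed region D:

    ∮_C P dx + Q dy = ∬_D (∂Q/∂x - ∂P/∂y) dA.

Here P = 23y, Q = 23x^3 + 46x, so

    ∂Q/∂x = 69x^2 + 46,    ∂P/∂y = 23,
    ∂Q/∂x - ∂P/∂y = 69x^2 + 23.

D is the region 0 ≤ x ≤ 6, 0 ≤ y ≤ 2. Evaluating the double integral:

    ∬_D (69x^2 + 23) dA = ∫_0^{6} ∫_0^{2} (69x^2 + 23) dy dx.

Inner (y from 0 to 2): 138x^2 + 46.
Outer (x from 0 to 6): 10212.

Therefore ∮_C P dx + Q dy = 10212.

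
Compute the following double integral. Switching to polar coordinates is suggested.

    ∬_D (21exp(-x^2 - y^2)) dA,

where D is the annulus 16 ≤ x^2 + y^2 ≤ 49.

The region D is 4 ≤ r ≤ 7, 0 ≤ θ ≤ 2π in polar coordinates, where x = r cos(θ), y = r sin(θ), and dA = r dr dθ.

Under the substitution, the integrand becomes 21exp(-r^2), so

    ∬_D (21exp(-x^2 - y^2)) dA = ∫_{0}^{2π} ∫_{4}^{7} (21exp(-r^2)) · r dr dθ.

Inner integral (in r): ∫_{4}^{7} (21exp(-r^2)) · r dr = -(21 - 21exp(33))exp(-49)/2.

Outer integral (in θ): ∫_{0}^{2π} (-(21 - 21exp(33))exp(-49)/2) dθ = -21π (1 - exp(33))exp(-49).

Therefore ∬_D (21exp(-x^2 - y^2)) dA = -21π (1 - exp(33))exp(-49).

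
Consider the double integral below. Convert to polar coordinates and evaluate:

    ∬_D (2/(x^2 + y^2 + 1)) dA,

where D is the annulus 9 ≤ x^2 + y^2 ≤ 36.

The region D is 3 ≤ r ≤ 6, 0 ≤ θ ≤ 2π in polar coordinates, where x = r cos(θ), y = r sin(θ), and dA = r dr dθ.

Under the substitution, the integrand becomes 2/(r^2 + 1), so

    ∬_D (2/(x^2 + y^2 + 1)) dA = ∫_{0}^{2π} ∫_{3}^{6} (2/(r^2 + 1)) · r dr dθ.

Inner integral (in r): ∫_{3}^{6} (2/(r^2 + 1)) · r dr = log(37/10).

Outer integral (in θ): ∫_{0}^{2π} (log(37/10)) dθ = log((37/10)^(2π)).

Therefore ∬_D (2/(x^2 + y^2 + 1)) dA = log((37/10)^(2π)).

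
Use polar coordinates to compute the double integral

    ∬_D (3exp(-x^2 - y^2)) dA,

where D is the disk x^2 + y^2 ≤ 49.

The region D is 0 ≤ r ≤ 7, 0 ≤ θ ≤ 2π in polar coordinates, where x = r cos(θ), y = r sin(θ), and dA = r dr dθ.

Under the substitution, the integrand becomes 3exp(-r^2), so

    ∬_D (3exp(-x^2 - y^2)) dA = ∫_{0}^{2π} ∫_{0}^{7} (3exp(-r^2)) · r dr dθ.

Inner integral (in r): ∫_{0}^{7} (3exp(-r^2)) · r dr = 3/2 - 3exp(-49)/2.

Outer integral (in θ): ∫_{0}^{2π} (3/2 - 3exp(-49)/2) dθ = -3π exp(-49) + 3π.

Therefore ∬_D (3exp(-x^2 - y^2)) dA = -3π exp(-49) + 3π.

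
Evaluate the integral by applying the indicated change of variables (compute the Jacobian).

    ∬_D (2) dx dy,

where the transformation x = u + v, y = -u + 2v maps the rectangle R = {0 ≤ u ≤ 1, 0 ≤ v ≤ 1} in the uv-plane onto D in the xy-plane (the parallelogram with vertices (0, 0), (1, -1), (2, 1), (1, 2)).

Compute the Jacobian determinant of (x, y) with respect to (u, v):

    ∂(x,y)/∂(u,v) = | 1  1 | = (1)(2) - (1)(-1) = 3.
                   | -1  2 |

Its absolute value is |J| = 3 (the area scaling factor).

Substituting x = u + v, y = -u + 2v into the integrand,

    2 → 2,

so the integral becomes

    ∬_R (2) · |J| du dv = ∫_0^1 ∫_0^1 (6) dv du.

Inner (v): 6.
Outer (u): 6.

Therefore ∬_D (2) dx dy = 6.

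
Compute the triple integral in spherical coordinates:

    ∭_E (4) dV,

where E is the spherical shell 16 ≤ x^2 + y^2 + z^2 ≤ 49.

In spherical coordinates, x = ρ sin(φ) cos(θ), y = ρ sin(φ) sin(θ), z = ρ cos(φ), and dV = ρ^2 sin(φ) dρ dφ dθ.

The integrand becomes 4, so

    ∭_E (4) dV = ∫_{0}^{2π} ∫_{0}^{π} ∫_{4}^{7} (4) · ρ^2 sin(φ) dρ dφ dθ.

Inner (ρ): 372sin(φ).
Middle (φ): 744.
Outer (θ): 1488π.

Therefore the triple integral equals 1488π.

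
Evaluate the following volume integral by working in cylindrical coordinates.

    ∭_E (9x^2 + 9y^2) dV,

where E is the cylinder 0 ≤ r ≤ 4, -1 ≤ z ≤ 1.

In cylindrical coordinates, x = r cos(θ), y = r sin(θ), z = z, and dV = r dr dθ dz.

The integrand becomes 9r^2, so

    ∭_E (9x^2 + 9y^2) dV = ∫_{0}^{2π} ∫_{0}^{4} ∫_{-1}^{1} (9r^2) · r dz dr dθ.

Inner (z): 18r^3.
Middle (r from 0 to 4): 1152.
Outer (θ): 2304π.

Therefore the triple integral equals 2304π.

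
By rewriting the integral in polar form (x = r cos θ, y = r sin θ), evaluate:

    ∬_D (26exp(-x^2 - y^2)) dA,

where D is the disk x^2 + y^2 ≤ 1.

The region D is 0 ≤ r ≤ 1, 0 ≤ θ ≤ 2π in polar coordinates, where x = r cos(θ), y = r sin(θ), and dA = r dr dθ.

Under the substitution, the integrand becomes 26exp(-r^2), so

    ∬_D (26exp(-x^2 - y^2)) dA = ∫_{0}^{2π} ∫_{0}^{1} (26exp(-r^2)) · r dr dθ.

Inner integral (in r): ∫_{0}^{1} (26exp(-r^2)) · r dr = 13 - 13exp(-1).

Outer integral (in θ): ∫_{0}^{2π} (13 - 13exp(-1)) dθ = -26π exp(-1) + 26π.

Therefore ∬_D (26exp(-x^2 - y^2)) dA = -26π exp(-1) + 26π.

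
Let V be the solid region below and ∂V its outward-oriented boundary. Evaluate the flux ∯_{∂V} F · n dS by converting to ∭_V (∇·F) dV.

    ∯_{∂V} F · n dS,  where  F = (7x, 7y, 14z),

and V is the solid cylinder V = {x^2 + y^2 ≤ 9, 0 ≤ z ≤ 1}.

By the divergence theorem,

    ∯_{∂V} F · n dS = ∭_V (∇ · F) dV.

Compute the divergence:
    ∇ · F = ∂F_x/∂x + ∂F_y/∂y + ∂F_z/∂z = 7 + 7 + 14 = 28.

In cylindrical coordinates, x = r cos(θ), y = r sin(θ), z = z, dV = r dr dθ dz, with 0 ≤ r ≤ 3, 0 ≤ θ ≤ 2π, 0 ≤ z ≤ 1.

The integrand, after substitution and multiplying by the volume element, becomes (28) · r, so

    ∭_V (∇·F) dV = ∫_0^{2π} ∫_0^{3} ∫_0^{1} (28) · r dz dr dθ.

Inner (z from 0 to 1): 28r.
Middle (r from 0 to 3): 126.
Outer (θ from 0 to 2π): 252π.

Therefore ∯_{∂V} F · n dS = 252π.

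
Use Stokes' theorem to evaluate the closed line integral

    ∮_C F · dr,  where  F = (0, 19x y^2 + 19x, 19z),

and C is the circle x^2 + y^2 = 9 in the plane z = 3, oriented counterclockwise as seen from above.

Let S be the flat disk x^2 + y^2 ≤ 9 in the plane z = 3, with upward unit normal n̂ = ẑ. By Stokes' theorem,

    ∮_C F · dr = ∬_S (∇ × F) · n̂ dS = ∬_D (curl F)_z dA,

where D is the disk x^2 + y^2 ≤ 9.

Compute the curl of F = (0, 19x y^2 + 19x, 19z):
    (∇ × F)_x = ∂F_z/∂y - ∂F_y/∂z = 0,
    (∇ × F)_y = ∂F_x/∂z - ∂F_z/∂x = 0,
    (∇ × F)_z = ∂F_y/∂x - ∂F_x/∂y = 19y^2 + 19.

On z = 3, (curl F)_z = 19y^2 + 19.

Convert to polar (x = r cos θ, y = r sin θ, dA = r dr dθ); the integrand becomes 19r^2sin(θ)^2 + 19, so

    ∬_D (curl F)_z dA = ∫_0^{2π} ∫_0^{3} (19r^2sin(θ)^2 + 19) · r dr dθ.

Inner (r from 0 to 3): 1539sin(θ)^2/4 + 171/2.
Outer (θ from 0 to 2π): 2223π/4.

Therefore ∮_C F · dr = 2223π/4.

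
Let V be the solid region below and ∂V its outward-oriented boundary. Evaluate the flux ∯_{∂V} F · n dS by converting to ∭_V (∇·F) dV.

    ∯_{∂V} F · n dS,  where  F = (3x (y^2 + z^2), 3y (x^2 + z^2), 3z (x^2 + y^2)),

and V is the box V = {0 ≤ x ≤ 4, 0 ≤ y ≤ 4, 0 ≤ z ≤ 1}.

By the divergence theorem,

    ∯_{∂V} F · n dS = ∭_V (∇ · F) dV.

Compute the divergence:
    ∇ · F = ∂F_x/∂x + ∂F_y/∂y + ∂F_z/∂z = 3y^2 + 3z^2 + 3x^2 + 3z^2 + 3x^2 + 3y^2 = 6x^2 + 6y^2 + 6z^2.

V is a rectangular box, so dV = dx dy dz with 0 ≤ x ≤ 4, 0 ≤ y ≤ 4, 0 ≤ z ≤ 1.

Integrate (6x^2 + 6y^2 + 6z^2) over V as an iterated integral:

    ∭_V (∇·F) dV = ∫_0^{4} ∫_0^{4} ∫_0^{1} (6x^2 + 6y^2 + 6z^2) dz dy dx.

Inner (z from 0 to 1): 6x^2 + 6y^2 + 2.
Middle (y from 0 to 4): 24x^2 + 136.
Outer (x from 0 to 4): 1056.

Therefore ∯_{∂V} F · n dS = 1056.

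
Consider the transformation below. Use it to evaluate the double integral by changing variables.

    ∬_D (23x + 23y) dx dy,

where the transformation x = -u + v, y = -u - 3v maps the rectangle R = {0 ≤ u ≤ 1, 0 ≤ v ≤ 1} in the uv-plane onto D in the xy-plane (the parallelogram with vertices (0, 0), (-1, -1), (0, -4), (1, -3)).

Compute the Jacobian determinant of (x, y) with respect to (u, v):

    ∂(x,y)/∂(u,v) = | -1  1 | = (-1)(-3) - (1)(-1) = 4.
                   | -1  -3 |

Its absolute value is |J| = 4 (the area scaling factor).

Substituting x = -u + v, y = -u - 3v into the integrand,

    23x + 23y → -46u - 46v,

so the integral becomes

    ∬_R (-46u - 46v) · |J| du dv = ∫_0^1 ∫_0^1 (-184u - 184v) dv du.

Inner (v): -184u - 92.
Outer (u): -184.

Therefore ∬_D (23x + 23y) dx dy = -184.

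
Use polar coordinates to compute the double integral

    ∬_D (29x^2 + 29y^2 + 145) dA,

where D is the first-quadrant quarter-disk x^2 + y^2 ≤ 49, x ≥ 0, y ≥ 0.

The region D is 0 ≤ r ≤ 7, 0 ≤ θ ≤ π/2 in polar coordinates, where x = r cos(θ), y = r sin(θ), and dA = r dr dθ.

Under the substitution, the integrand becomes 29r^2 + 145, so

    ∬_D (29x^2 + 29y^2 + 145) dA = ∫_{0}^{π/2} ∫_{0}^{7} (29r^2 + 145) · r dr dθ.

Inner integral (in r): ∫_{0}^{7} (29r^2 + 145) · r dr = 83839/4.

Outer integral (in θ): ∫_{0}^{π/2} (83839/4) dθ = 83839π/8.

Therefore ∬_D (29x^2 + 29y^2 + 145) dA = 83839π/8.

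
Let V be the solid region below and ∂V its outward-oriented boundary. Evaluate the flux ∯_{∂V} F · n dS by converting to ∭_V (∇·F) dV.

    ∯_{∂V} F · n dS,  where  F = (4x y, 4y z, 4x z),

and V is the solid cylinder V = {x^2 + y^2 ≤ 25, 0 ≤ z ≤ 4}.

By the divergence theorem,

    ∯_{∂V} F · n dS = ∭_V (∇ · F) dV.

Compute the divergence:
    ∇ · F = ∂F_x/∂x + ∂F_y/∂y + ∂F_z/∂z = 4y + 4z + 4x = 4x + 4y + 4z.

In cylindrical coordinates, x = r cos(θ), y = r sin(θ), z = z, dV = r dr dθ dz, with 0 ≤ r ≤ 5, 0 ≤ θ ≤ 2π, 0 ≤ z ≤ 4.

The integrand, after substitution and multiplying by the volume element, becomes (4sqrt(2)r sin(θ + π/4) + 4z) · r, so

    ∭_V (∇·F) dV = ∫_0^{2π} ∫_0^{5} ∫_0^{4} (4sqrt(2)r sin(θ + π/4) + 4z) · r dz dr dθ.

Inner (z from 0 to 4): 16r (sqrt(2)r sin(θ + π/4) + 2).
Middle (r from 0 to 5): 2000sqrt(2)sin(θ + π/4)/3 + 400.
Outer (θ from 0 to 2π): 800π.

Therefore ∯_{∂V} F · n dS = 800π.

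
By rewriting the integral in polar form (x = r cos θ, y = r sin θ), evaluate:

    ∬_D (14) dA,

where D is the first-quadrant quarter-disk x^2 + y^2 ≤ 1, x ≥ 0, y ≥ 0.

The region D is 0 ≤ r ≤ 1, 0 ≤ θ ≤ π/2 in polar coordinates, where x = r cos(θ), y = r sin(θ), and dA = r dr dθ.

Under the substitution, the integrand becomes 14, so

    ∬_D (14) dA = ∫_{0}^{π/2} ∫_{0}^{1} (14) · r dr dθ.

Inner integral (in r): ∫_{0}^{1} (14) · r dr = 7.

Outer integral (in θ): ∫_{0}^{π/2} (7) dθ = 7π/2.

Therefore ∬_D (14) dA = 7π/2.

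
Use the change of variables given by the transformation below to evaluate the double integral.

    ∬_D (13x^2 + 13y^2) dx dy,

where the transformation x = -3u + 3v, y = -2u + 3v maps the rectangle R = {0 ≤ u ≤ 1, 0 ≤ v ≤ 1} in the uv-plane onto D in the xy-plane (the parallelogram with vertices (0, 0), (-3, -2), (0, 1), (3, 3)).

Compute the Jacobian determinant of (x, y) with respect to (u, v):

    ∂(x,y)/∂(u,v) = | -3  3 | = (-3)(3) - (3)(-2) = -3.
                   | -2  3 |

Its absolute value is |J| = 3 (the area scaling factor).

Substituting x = -3u + 3v, y = -2u + 3v into the integrand,

    13x^2 + 13y^2 → 169u^2 - 390u v + 234v^2,

so the integral becomes

    ∬_R (169u^2 - 390u v + 234v^2) · |J| du dv = ∫_0^1 ∫_0^1 (507u^2 - 1170u v + 702v^2) dv du.

Inner (v): 507u^2 - 585u + 234.
Outer (u): 221/2.

Therefore ∬_D (13x^2 + 13y^2) dx dy = 221/2.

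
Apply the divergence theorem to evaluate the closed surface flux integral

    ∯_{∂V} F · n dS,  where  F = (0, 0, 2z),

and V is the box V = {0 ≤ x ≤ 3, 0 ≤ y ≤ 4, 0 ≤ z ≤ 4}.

By the divergence theorem,

    ∯_{∂V} F · n dS = ∭_V (∇ · F) dV.

Compute the divergence:
    ∇ · F = ∂F_x/∂x + ∂F_y/∂y + ∂F_z/∂z = 0 + 0 + 2 = 2.

V is a rectangular box, so dV = dx dy dz with 0 ≤ x ≤ 3, 0 ≤ y ≤ 4, 0 ≤ z ≤ 4.

Integrate (2) over V as an iterated integral:

    ∭_V (∇·F) dV = ∫_0^{3} ∫_0^{4} ∫_0^{4} (2) dz dy dx.

Inner (z from 0 to 4): 8.
Middle (y from 0 to 4): 32.
Outer (x from 0 to 3): 96.

Therefore ∯_{∂V} F · n dS = 96.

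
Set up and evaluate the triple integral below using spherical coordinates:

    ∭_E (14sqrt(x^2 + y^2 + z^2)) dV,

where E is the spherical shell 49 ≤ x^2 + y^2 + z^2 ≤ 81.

In spherical coordinates, x = ρ sin(φ) cos(θ), y = ρ sin(φ) sin(θ), z = ρ cos(φ), and dV = ρ^2 sin(φ) dρ dφ dθ.

The integrand becomes 14ρ, so

    ∭_E (14sqrt(x^2 + y^2 + z^2)) dV = ∫_{0}^{2π} ∫_{0}^{π} ∫_{7}^{9} (14ρ) · ρ^2 sin(φ) dρ dφ dθ.

Inner (ρ): 14560sin(φ).
Middle (φ): 29120.
Outer (θ): 58240π.

Therefore the triple integral equals 58240π.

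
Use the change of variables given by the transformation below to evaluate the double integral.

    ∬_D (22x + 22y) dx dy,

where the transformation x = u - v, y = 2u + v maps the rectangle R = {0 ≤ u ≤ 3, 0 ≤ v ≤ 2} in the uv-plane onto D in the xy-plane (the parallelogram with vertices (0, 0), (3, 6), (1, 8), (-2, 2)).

Compute the Jacobian determinant of (x, y) with respect to (u, v):

    ∂(x,y)/∂(u,v) = | 1  -1 | = (1)(1) - (-1)(2) = 3.
                   | 2  1 |

Its absolute value is |J| = 3 (the area scaling factor).

Substituting x = u - v, y = 2u + v into the integrand,

    22x + 22y → 66u,

so the integral becomes

    ∬_R (66u) · |J| du dv = ∫_0^3 ∫_0^2 (198u) dv du.

Inner (v): 396u.
Outer (u): 1782.

Therefore ∬_D (22x + 22y) dx dy = 1782.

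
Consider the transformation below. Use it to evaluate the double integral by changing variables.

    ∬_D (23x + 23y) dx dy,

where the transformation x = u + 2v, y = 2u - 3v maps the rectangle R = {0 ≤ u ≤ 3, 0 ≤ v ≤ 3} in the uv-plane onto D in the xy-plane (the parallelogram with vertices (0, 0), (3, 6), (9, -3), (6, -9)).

Compute the Jacobian determinant of (x, y) with respect to (u, v):

    ∂(x,y)/∂(u,v) = | 1  2 | = (1)(-3) - (2)(2) = -7.
                   | 2  -3 |

Its absolute value is |J| = 7 (the area scaling factor).

Substituting x = u + 2v, y = 2u - 3v into the integrand,

    23x + 23y → 69u - 23v,

so the integral becomes

    ∬_R (69u - 23v) · |J| du dv = ∫_0^3 ∫_0^3 (483u - 161v) dv du.

Inner (v): 1449u - 1449/2.
Outer (u): 4347.

Therefore ∬_D (23x + 23y) dx dy = 4347.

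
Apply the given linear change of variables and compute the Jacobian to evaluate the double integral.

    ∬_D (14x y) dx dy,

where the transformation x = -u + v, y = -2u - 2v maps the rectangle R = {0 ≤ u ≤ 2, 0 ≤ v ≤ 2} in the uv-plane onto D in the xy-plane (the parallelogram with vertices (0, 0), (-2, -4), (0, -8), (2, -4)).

Compute the Jacobian determinant of (x, y) with respect to (u, v):

    ∂(x,y)/∂(u,v) = | -1  1 | = (-1)(-2) - (1)(-2) = 4.
                   | -2  -2 |

Its absolute value is |J| = 4 (the area scaling factor).

Substituting x = -u + v, y = -2u - 2v into the integrand,

    14x y → 28u^2 - 28v^2,

so the integral becomes

    ∬_R (28u^2 - 28v^2) · |J| du dv = ∫_0^2 ∫_0^2 (112u^2 - 112v^2) dv du.

Inner (v): 224u^2 - 896/3.
Outer (u): 0.

Therefore ∬_D (14x y) dx dy = 0.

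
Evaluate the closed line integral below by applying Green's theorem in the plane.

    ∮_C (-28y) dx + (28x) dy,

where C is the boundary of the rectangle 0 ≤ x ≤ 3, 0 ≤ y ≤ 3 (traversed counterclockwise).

Green's theorem converts the closed line integral into a double integral over the enclosed region D:

    ∮_C P dx + Q dy = ∬_D (∂Q/∂x - ∂P/∂y) dA.

Here P = -28y, Q = 28x, so

    ∂Q/∂x = 28,    ∂P/∂y = -28,
    ∂Q/∂x - ∂P/∂y = 56.

D is the region 0 ≤ x ≤ 3, 0 ≤ y ≤ 3. Evaluating the double integral:

    ∬_D (56) dA = ∫_0^{3} ∫_0^{3} (56) dy dx.

Inner (y from 0 to 3): 168.
Outer (x from 0 to 3): 504.

Therefore ∮_C P dx + Q dy = 504.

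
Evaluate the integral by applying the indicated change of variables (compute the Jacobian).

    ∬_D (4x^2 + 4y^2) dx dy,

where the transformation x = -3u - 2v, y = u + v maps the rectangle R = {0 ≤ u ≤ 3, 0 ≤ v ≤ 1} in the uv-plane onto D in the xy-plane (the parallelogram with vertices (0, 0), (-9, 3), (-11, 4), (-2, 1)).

Compute the Jacobian determinant of (x, y) with respect to (u, v):

    ∂(x,y)/∂(u,v) = | -3  -2 | = (-3)(1) - (-2)(1) = -1.
                   | 1  1 |

Its absolute value is |J| = 1 (the area scaling factor).

Substituting x = -3u - 2v, y = u + v into the integrand,

    4x^2 + 4y^2 → 40u^2 + 56u v + 20v^2,

so the integral becomes

    ∬_R (40u^2 + 56u v + 20v^2) · |J| du dv = ∫_0^3 ∫_0^1 (40u^2 + 56u v + 20v^2) dv du.

Inner (v): 40u^2 + 28u + 20/3.
Outer (u): 506.

Therefore ∬_D (4x^2 + 4y^2) dx dy = 506.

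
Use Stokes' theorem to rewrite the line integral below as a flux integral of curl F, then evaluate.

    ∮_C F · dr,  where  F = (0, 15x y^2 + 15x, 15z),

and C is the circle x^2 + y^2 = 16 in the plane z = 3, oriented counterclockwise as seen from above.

Let S be the flat disk x^2 + y^2 ≤ 16 in the plane z = 3, with upward unit normal n̂ = ẑ. By Stokes' theorem,

    ∮_C F · dr = ∬_S (∇ × F) · n̂ dS = ∬_D (curl F)_z dA,

where D is the disk x^2 + y^2 ≤ 16.

Compute the curl of F = (0, 15x y^2 + 15x, 15z):
    (∇ × F)_x = ∂F_z/∂y - ∂F_y/∂z = 0,
    (∇ × F)_y = ∂F_x/∂z - ∂F_z/∂x = 0,
    (∇ × F)_z = ∂F_y/∂x - ∂F_x/∂y = 15y^2 + 15.

On z = 3, (curl F)_z = 15y^2 + 15.

Convert to polar (x = r cos θ, y = r sin θ, dA = r dr dθ); the integrand becomes 15r^2sin(θ)^2 + 15, so

    ∬_D (curl F)_z dA = ∫_0^{2π} ∫_0^{4} (15r^2sin(θ)^2 + 15) · r dr dθ.

Inner (r from 0 to 4): 960sin(θ)^2 + 120.
Outer (θ from 0 to 2π): 1200π.

Therefore ∮_C F · dr = 1200π.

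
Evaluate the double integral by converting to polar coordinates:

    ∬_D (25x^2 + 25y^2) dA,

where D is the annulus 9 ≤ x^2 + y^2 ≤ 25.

The region D is 3 ≤ r ≤ 5, 0 ≤ θ ≤ 2π in polar coordinates, where x = r cos(θ), y = r sin(θ), and dA = r dr dθ.

Under the substitution, the integrand becomes 25r^2, so

    ∬_D (25x^2 + 25y^2) dA = ∫_{0}^{2π} ∫_{3}^{5} (25r^2) · r dr dθ.

Inner integral (in r): ∫_{3}^{5} (25r^2) · r dr = 3400.

Outer integral (in θ): ∫_{0}^{2π} (3400) dθ = 6800π.

Therefore ∬_D (25x^2 + 25y^2) dA = 6800π.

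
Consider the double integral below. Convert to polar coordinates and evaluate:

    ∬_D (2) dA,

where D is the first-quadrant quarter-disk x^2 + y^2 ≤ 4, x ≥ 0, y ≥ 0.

The region D is 0 ≤ r ≤ 2, 0 ≤ θ ≤ π/2 in polar coordinates, where x = r cos(θ), y = r sin(θ), and dA = r dr dθ.

Under the substitution, the integrand becomes 2, so

    ∬_D (2) dA = ∫_{0}^{π/2} ∫_{0}^{2} (2) · r dr dθ.

Inner integral (in r): ∫_{0}^{2} (2) · r dr = 4.

Outer integral (in θ): ∫_{0}^{π/2} (4) dθ = 2π.

Therefore ∬_D (2) dA = 2π.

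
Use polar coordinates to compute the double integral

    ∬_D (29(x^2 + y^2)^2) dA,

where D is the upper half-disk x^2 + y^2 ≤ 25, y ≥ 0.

The region D is 0 ≤ r ≤ 5, 0 ≤ θ ≤ π in polar coordinates, where x = r cos(θ), y = r sin(θ), and dA = r dr dθ.

Under the substitution, the integrand becomes 29r^4, so

    ∬_D (29(x^2 + y^2)^2) dA = ∫_{0}^{π} ∫_{0}^{5} (29r^4) · r dr dθ.

Inner integral (in r): ∫_{0}^{5} (29r^4) · r dr = 453125/6.

Outer integral (in θ): ∫_{0}^{π} (453125/6) dθ = 453125π/6.

Therefore ∬_D (29(x^2 + y^2)^2) dA = 453125π/6.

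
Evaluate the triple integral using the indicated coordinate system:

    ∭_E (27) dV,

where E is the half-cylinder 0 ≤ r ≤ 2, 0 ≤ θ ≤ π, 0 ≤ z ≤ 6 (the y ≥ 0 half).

In cylindrical coordinates, x = r cos(θ), y = r sin(θ), z = z, and dV = r dr dθ dz.

The integrand becomes 27, so

    ∭_E (27) dV = ∫_{0}^{π} ∫_{0}^{2} ∫_{0}^{6} (27) · r dz dr dθ.

Inner (z): 162r.
Middle (r from 0 to 2): 324.
Outer (θ): 324π.

Therefore the triple integral equals 324π.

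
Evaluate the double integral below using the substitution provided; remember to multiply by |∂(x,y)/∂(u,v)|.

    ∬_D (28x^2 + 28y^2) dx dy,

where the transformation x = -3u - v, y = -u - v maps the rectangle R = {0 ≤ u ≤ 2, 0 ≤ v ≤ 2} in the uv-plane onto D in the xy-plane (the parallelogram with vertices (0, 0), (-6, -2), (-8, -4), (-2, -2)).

Compute the Jacobian determinant of (x, y) with respect to (u, v):

    ∂(x,y)/∂(u,v) = | -3  -1 | = (-3)(-1) - (-1)(-1) = 2.
                   | -1  -1 |

Its absolute value is |J| = 2 (the area scaling factor).

Substituting x = -3u - v, y = -u - v into the integrand,

    28x^2 + 28y^2 → 280u^2 + 224u v + 56v^2,

so the integral becomes

    ∬_R (280u^2 + 224u v + 56v^2) · |J| du dv = ∫_0^2 ∫_0^2 (560u^2 + 448u v + 112v^2) dv du.

Inner (v): 1120u^2 + 896u + 896/3.
Outer (u): 5376.

Therefore ∬_D (28x^2 + 28y^2) dx dy = 5376.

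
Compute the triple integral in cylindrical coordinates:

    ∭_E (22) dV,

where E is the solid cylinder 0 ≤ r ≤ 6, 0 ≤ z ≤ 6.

In cylindrical coordinates, x = r cos(θ), y = r sin(θ), z = z, and dV = r dr dθ dz.

The integrand becomes 22, so

    ∭_E (22) dV = ∫_{0}^{2π} ∫_{0}^{6} ∫_{0}^{6} (22) · r dz dr dθ.

Inner (z): 132r.
Middle (r from 0 to 6): 2376.
Outer (θ): 4752π.

Therefore the triple integral equals 4752π.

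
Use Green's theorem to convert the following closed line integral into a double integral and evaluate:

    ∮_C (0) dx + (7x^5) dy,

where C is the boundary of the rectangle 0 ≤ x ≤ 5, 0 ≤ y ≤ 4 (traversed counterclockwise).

Green's theorem converts the closed line integral into a double integral over the enclosed region D:

    ∮_C P dx + Q dy = ∬_D (∂Q/∂x - ∂P/∂y) dA.

Here P = 0, Q = 7x^5, so

    ∂Q/∂x = 35x^4,    ∂P/∂y = 0,
    ∂Q/∂x - ∂P/∂y = 35x^4.

D is the region 0 ≤ x ≤ 5, 0 ≤ y ≤ 4. Evaluating the double integral:

    ∬_D (35x^4) dA = ∫_0^{5} ∫_0^{4} (35x^4) dy dx.

Inner (y from 0 to 4): 140x^4.
Outer (x from 0 to 5): 87500.

Therefore ∮_C P dx + Q dy = 87500.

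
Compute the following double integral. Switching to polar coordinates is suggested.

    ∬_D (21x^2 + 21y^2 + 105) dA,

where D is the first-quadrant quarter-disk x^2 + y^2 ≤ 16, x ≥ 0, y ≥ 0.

The region D is 0 ≤ r ≤ 4, 0 ≤ θ ≤ π/2 in polar coordinates, where x = r cos(θ), y = r sin(θ), and dA = r dr dθ.

Under the substitution, the integrand becomes 21r^2 + 105, so

    ∬_D (21x^2 + 21y^2 + 105) dA = ∫_{0}^{π/2} ∫_{0}^{4} (21r^2 + 105) · r dr dθ.

Inner integral (in r): ∫_{0}^{4} (21r^2 + 105) · r dr = 2184.

Outer integral (in θ): ∫_{0}^{π/2} (2184) dθ = 1092π.

Therefore ∬_D (21x^2 + 21y^2 + 105) dA = 1092π.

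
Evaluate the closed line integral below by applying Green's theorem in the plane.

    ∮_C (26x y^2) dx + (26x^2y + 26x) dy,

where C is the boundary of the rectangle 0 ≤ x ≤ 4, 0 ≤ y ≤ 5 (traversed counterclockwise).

Green's theorem converts the closed line integral into a double integral over the enclosed region D:

    ∮_C P dx + Q dy = ∬_D (∂Q/∂x - ∂P/∂y) dA.

Here P = 26x y^2, Q = 26x^2y + 26x, so

    ∂Q/∂x = 52x y + 26,    ∂P/∂y = 52x y,
    ∂Q/∂x - ∂P/∂y = 26.

D is the region 0 ≤ x ≤ 4, 0 ≤ y ≤ 5. Evaluating the double integral:

    ∬_D (26) dA = ∫_0^{4} ∫_0^{5} (26) dy dx.

Inner (y from 0 to 5): 130.
Outer (x from 0 to 4): 520.

Therefore ∮_C P dx + Q dy = 520.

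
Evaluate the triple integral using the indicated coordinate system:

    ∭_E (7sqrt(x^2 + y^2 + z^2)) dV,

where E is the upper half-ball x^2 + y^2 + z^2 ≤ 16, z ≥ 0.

In spherical coordinates, x = ρ sin(φ) cos(θ), y = ρ sin(φ) sin(θ), z = ρ cos(φ), and dV = ρ^2 sin(φ) dρ dφ dθ.

The integrand becomes 7ρ, so

    ∭_E (7sqrt(x^2 + y^2 + z^2)) dV = ∫_{0}^{2π} ∫_{0}^{π/2} ∫_{0}^{4} (7ρ) · ρ^2 sin(φ) dρ dφ dθ.

Inner (ρ): 448sin(φ).
Middle (φ): 448.
Outer (θ): 896π.

Therefore the triple integral equals 896π.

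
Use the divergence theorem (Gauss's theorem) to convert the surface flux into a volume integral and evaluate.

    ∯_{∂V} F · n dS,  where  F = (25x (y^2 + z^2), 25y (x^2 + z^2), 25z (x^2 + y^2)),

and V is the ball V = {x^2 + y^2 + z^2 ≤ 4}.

By the divergence theorem,

    ∯_{∂V} F · n dS = ∭_V (∇ · F) dV.

Compute the divergence:
    ∇ · F = ∂F_x/∂x + ∂F_y/∂y + ∂F_z/∂z = 25y^2 + 25z^2 + 25x^2 + 25z^2 + 25x^2 + 25y^2 = 50x^2 + 50y^2 + 50z^2.

In spherical coordinates, x = ρ sin(φ) cos(θ), y = ρ sin(φ) sin(θ), z = ρ cos(φ), dV = ρ^2 sin(φ) dρ dφ dθ, with 0 ≤ ρ ≤ 2, 0 ≤ φ ≤ π, 0 ≤ θ ≤ 2π.

The integrand, after substitution and multiplying by the volume element, becomes (50ρ^2) · ρ^2 sin(φ), so

    ∭_V (∇·F) dV = ∫_0^{2π} ∫_0^{π} ∫_0^{2} (50ρ^2) · ρ^2 sin(φ) dρ dφ dθ.

Inner (ρ from 0 to 2): 320sin(φ).
Middle (φ from 0 to π): 640.
Outer (θ from 0 to 2π): 1280π.

Therefore ∯_{∂V} F · n dS = 1280π.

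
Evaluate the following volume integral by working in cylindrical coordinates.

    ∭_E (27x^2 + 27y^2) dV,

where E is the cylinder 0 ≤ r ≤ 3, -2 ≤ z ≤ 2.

In cylindrical coordinates, x = r cos(θ), y = r sin(θ), z = z, and dV = r dr dθ dz.

The integrand becomes 27r^2, so

    ∭_E (27x^2 + 27y^2) dV = ∫_{0}^{2π} ∫_{0}^{3} ∫_{-2}^{2} (27r^2) · r dz dr dθ.

Inner (z): 108r^3.
Middle (r from 0 to 3): 2187.
Outer (θ): 4374π.

Therefore the triple integral equals 4374π.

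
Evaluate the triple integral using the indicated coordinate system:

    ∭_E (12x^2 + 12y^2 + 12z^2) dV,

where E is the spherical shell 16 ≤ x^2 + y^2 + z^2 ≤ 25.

In spherical coordinates, x = ρ sin(φ) cos(θ), y = ρ sin(φ) sin(θ), z = ρ cos(φ), and dV = ρ^2 sin(φ) dρ dφ dθ.

The integrand becomes 12ρ^2, so

    ∭_E (12x^2 + 12y^2 + 12z^2) dV = ∫_{0}^{2π} ∫_{0}^{π} ∫_{4}^{5} (12ρ^2) · ρ^2 sin(φ) dρ dφ dθ.

Inner (ρ): 25212sin(φ)/5.
Middle (φ): 50424/5.
Outer (θ): 100848π/5.

Therefore the triple integral equals 100848π/5.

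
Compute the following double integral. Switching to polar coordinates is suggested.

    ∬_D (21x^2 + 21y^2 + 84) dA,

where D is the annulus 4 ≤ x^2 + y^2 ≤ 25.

The region D is 2 ≤ r ≤ 5, 0 ≤ θ ≤ 2π in polar coordinates, where x = r cos(θ), y = r sin(θ), and dA = r dr dθ.

Under the substitution, the integrand becomes 21r^2 + 84, so

    ∬_D (21x^2 + 21y^2 + 84) dA = ∫_{0}^{2π} ∫_{2}^{5} (21r^2 + 84) · r dr dθ.

Inner integral (in r): ∫_{2}^{5} (21r^2 + 84) · r dr = 16317/4.

Outer integral (in θ): ∫_{0}^{2π} (16317/4) dθ = 16317π/2.

Therefore ∬_D (21x^2 + 21y^2 + 84) dA = 16317π/2.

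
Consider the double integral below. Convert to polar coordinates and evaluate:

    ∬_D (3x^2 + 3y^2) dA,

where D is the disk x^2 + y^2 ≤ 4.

The region D is 0 ≤ r ≤ 2, 0 ≤ θ ≤ 2π in polar coordinates, where x = r cos(θ), y = r sin(θ), and dA = r dr dθ.

Under the substitution, the integrand becomes 3r^2, so

    ∬_D (3x^2 + 3y^2) dA = ∫_{0}^{2π} ∫_{0}^{2} (3r^2) · r dr dθ.

Inner integral (in r): ∫_{0}^{2} (3r^2) · r dr = 12.

Outer integral (in θ): ∫_{0}^{2π} (12) dθ = 24π.

Therefore ∬_D (3x^2 + 3y^2) dA = 24π.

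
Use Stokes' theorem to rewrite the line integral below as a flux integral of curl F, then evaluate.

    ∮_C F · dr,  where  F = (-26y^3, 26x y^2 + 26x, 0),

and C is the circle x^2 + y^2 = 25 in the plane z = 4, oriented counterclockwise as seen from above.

Let S be the flat disk x^2 + y^2 ≤ 25 in the plane z = 4, with upward unit normal n̂ = ẑ. By Stokes' theorem,

    ∮_C F · dr = ∬_S (∇ × F) · n̂ dS = ∬_D (curl F)_z dA,

where D is the disk x^2 + y^2 ≤ 25.

Compute the curl of F = (-26y^3, 26x y^2 + 26x, 0):
    (∇ × F)_x = ∂F_z/∂y - ∂F_y/∂z = 0,
    (∇ × F)_y = ∂F_x/∂z - ∂F_z/∂x = 0,
    (∇ × F)_z = ∂F_y/∂x - ∂F_x/∂y = 104y^2 + 26.

On z = 4, (curl F)_z = 104y^2 + 26.

Convert to polar (x = r cos θ, y = r sin θ, dA = r dr dθ); the integrand becomes 104r^2sin(θ)^2 + 26, so

    ∬_D (curl F)_z dA = ∫_0^{2π} ∫_0^{5} (104r^2sin(θ)^2 + 26) · r dr dθ.

Inner (r from 0 to 5): 16250sin(θ)^2 + 325.
Outer (θ from 0 to 2π): 16900π.

Therefore ∮_C F · dr = 16900π.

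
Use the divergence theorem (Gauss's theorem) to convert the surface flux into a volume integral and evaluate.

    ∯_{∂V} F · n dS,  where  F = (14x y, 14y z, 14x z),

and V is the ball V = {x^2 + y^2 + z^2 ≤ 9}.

By the divergence theorem,

    ∯_{∂V} F · n dS = ∭_V (∇ · F) dV.

Compute the divergence:
    ∇ · F = ∂F_x/∂x + ∂F_y/∂y + ∂F_z/∂z = 14y + 14z + 14x = 14x + 14y + 14z.

In spherical coordinates, x = ρ sin(φ) cos(θ), y = ρ sin(φ) sin(θ), z = ρ cos(φ), dV = ρ^2 sin(φ) dρ dφ dθ, with 0 ≤ ρ ≤ 3, 0 ≤ φ ≤ π, 0 ≤ θ ≤ 2π.

The integrand, after substitution and multiplying by the volume element, becomes (14ρ (sqrt(2)sin(φ)sin(θ + π/4) + cos(φ))) · ρ^2 sin(φ), so

    ∭_V (∇·F) dV = ∫_0^{2π} ∫_0^{π} ∫_0^{3} (14ρ (sqrt(2)sin(φ)sin(θ + π/4) + cos(φ))) · ρ^2 sin(φ) dρ dφ dθ.

Inner (ρ from 0 to 3): 567(sqrt(2)sin(φ)sin(θ + π/4) + cos(φ))sin(φ)/2.
Middle (φ from 0 to π): 567sqrt(2)π sin(θ + π/4)/4.
Outer (θ from 0 to 2π): 0.

Therefore ∯_{∂V} F · n dS = 0.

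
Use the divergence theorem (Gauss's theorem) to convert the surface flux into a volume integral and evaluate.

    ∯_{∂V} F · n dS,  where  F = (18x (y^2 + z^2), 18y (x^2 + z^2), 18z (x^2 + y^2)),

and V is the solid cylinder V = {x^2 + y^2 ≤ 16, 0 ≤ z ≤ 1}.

By the divergence theorem,

    ∯_{∂V} F · n dS = ∭_V (∇ · F) dV.

Compute the divergence:
    ∇ · F = ∂F_x/∂x + ∂F_y/∂y + ∂F_z/∂z = 18y^2 + 18z^2 + 18x^2 + 18z^2 + 18x^2 + 18y^2 = 36x^2 + 36y^2 + 36z^2.

In cylindrical coordinates, x = r cos(θ), y = r sin(θ), z = z, dV = r dr dθ dz, with 0 ≤ r ≤ 4, 0 ≤ θ ≤ 2π, 0 ≤ z ≤ 1.

The integrand, after substitution and multiplying by the volume element, becomes (36r^2 + 36z^2) · r, so

    ∭_V (∇·F) dV = ∫_0^{2π} ∫_0^{4} ∫_0^{1} (36r^2 + 36z^2) · r dz dr dθ.

Inner (z from 0 to 1): 36r^3 + 12r.
Middle (r from 0 to 4): 2400.
Outer (θ from 0 to 2π): 4800π.

Therefore ∯_{∂V} F · n dS = 4800π.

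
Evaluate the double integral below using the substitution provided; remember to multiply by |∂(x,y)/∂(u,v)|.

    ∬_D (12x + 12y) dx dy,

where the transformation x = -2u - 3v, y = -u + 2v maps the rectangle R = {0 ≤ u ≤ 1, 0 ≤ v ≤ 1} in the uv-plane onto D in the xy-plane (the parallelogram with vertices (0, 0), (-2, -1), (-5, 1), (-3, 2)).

Compute the Jacobian determinant of (x, y) with respect to (u, v):

    ∂(x,y)/∂(u,v) = | -2  -3 | = (-2)(2) - (-3)(-1) = -7.
                   | -1  2 |

Its absolute value is |J| = 7 (the area scaling factor).

Substituting x = -2u - 3v, y = -u + 2v into the integrand,

    12x + 12y → -36u - 12v,

so the integral becomes

    ∬_R (-36u - 12v) · |J| du dv = ∫_0^1 ∫_0^1 (-252u - 84v) dv du.

Inner (v): -252u - 42.
Outer (u): -168.

Therefore ∬_D (12x + 12y) dx dy = -168.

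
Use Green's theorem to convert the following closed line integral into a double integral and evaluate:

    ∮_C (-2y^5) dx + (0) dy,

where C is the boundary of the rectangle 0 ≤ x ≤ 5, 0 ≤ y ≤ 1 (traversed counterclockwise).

Green's theorem converts the closed line integral into a double integral over the enclosed region D:

    ∮_C P dx + Q dy = ∬_D (∂Q/∂x - ∂P/∂y) dA.

Here P = -2y^5, Q = 0, so

    ∂Q/∂x = 0,    ∂P/∂y = -10y^4,
    ∂Q/∂x - ∂P/∂y = 10y^4.

D is the region 0 ≤ x ≤ 5, 0 ≤ y ≤ 1. Evaluating the double integral:

    ∬_D (10y^4) dA = ∫_0^{5} ∫_0^{1} (10y^4) dy dx.

Inner (y from 0 to 1): 2.
Outer (x from 0 to 5): 10.

Therefore ∮_C P dx + Q dy = 10.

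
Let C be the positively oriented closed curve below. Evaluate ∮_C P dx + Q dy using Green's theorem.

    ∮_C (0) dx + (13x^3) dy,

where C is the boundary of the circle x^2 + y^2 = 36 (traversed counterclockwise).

Green's theorem converts the closed line integral into a double integral over the enclosed region D:

    ∮_C P dx + Q dy = ∬_D (∂Q/∂x - ∂P/∂y) dA.

Here P = 0, Q = 13x^3, so

    ∂Q/∂x = 39x^2,    ∂P/∂y = 0,
    ∂Q/∂x - ∂P/∂y = 39x^2.

D is the region x^2 + y^2 ≤ 36. Evaluating the double integral:

In polar coordinates (x = r cos θ, y = r sin θ, dA = r dr dθ) the integrand becomes 39r^2cos(θ)^2, so

    ∬_D (39x^2) dA = ∫_0^{2π} ∫_0^{6} (39r^2cos(θ)^2) · r dr dθ.

Inner (r from 0 to 6): 12636cos(θ)^2.
Outer (θ from 0 to 2π): 12636π.

Therefore ∮_C P dx + Q dy = 12636π.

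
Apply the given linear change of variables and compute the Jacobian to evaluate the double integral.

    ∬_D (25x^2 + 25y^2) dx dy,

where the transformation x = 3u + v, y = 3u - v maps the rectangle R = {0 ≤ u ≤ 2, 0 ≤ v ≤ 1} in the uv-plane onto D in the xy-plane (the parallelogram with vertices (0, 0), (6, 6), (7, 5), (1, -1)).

Compute the Jacobian determinant of (x, y) with respect to (u, v):

    ∂(x,y)/∂(u,v) = | 3  1 | = (3)(-1) - (1)(3) = -6.
                   | 3  -1 |

Its absolute value is |J| = 6 (the area scaling factor).

Substituting x = 3u + v, y = 3u - v into the integrand,

    25x^2 + 25y^2 → 450u^2 + 50v^2,

so the integral becomes

    ∬_R (450u^2 + 50v^2) · |J| du dv = ∫_0^2 ∫_0^1 (2700u^2 + 300v^2) dv du.

Inner (v): 2700u^2 + 100.
Outer (u): 7400.

Therefore ∬_D (25x^2 + 25y^2) dx dy = 7400.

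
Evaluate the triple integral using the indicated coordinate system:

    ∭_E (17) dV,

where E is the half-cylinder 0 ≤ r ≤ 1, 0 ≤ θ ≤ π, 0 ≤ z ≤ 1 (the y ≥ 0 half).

In cylindrical coordinates, x = r cos(θ), y = r sin(θ), z = z, and dV = r dr dθ dz.

The integrand becomes 17, so

    ∭_E (17) dV = ∫_{0}^{π} ∫_{0}^{1} ∫_{0}^{1} (17) · r dz dr dθ.

Inner (z): 17r.
Middle (r from 0 to 1): 17/2.
Outer (θ): 17π/2.

Therefore the triple integral equals 17π/2.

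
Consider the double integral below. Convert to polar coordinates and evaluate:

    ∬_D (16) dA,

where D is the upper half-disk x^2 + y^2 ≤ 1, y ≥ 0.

The region D is 0 ≤ r ≤ 1, 0 ≤ θ ≤ π in polar coordinates, where x = r cos(θ), y = r sin(θ), and dA = r dr dθ.

Under the substitution, the integrand becomes 16, so

    ∬_D (16) dA = ∫_{0}^{π} ∫_{0}^{1} (16) · r dr dθ.

Inner integral (in r): ∫_{0}^{1} (16) · r dr = 8.

Outer integral (in θ): ∫_{0}^{π} (8) dθ = 8π.

Therefore ∬_D (16) dA = 8π.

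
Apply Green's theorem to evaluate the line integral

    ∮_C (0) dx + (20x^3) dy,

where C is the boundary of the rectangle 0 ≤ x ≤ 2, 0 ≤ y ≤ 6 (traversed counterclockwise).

Green's theorem converts the closed line integral into a double integral over the enclosed region D:

    ∮_C P dx + Q dy = ∬_D (∂Q/∂x - ∂P/∂y) dA.

Here P = 0, Q = 20x^3, so

    ∂Q/∂x = 60x^2,    ∂P/∂y = 0,
    ∂Q/∂x - ∂P/∂y = 60x^2.

D is the region 0 ≤ x ≤ 2, 0 ≤ y ≤ 6. Evaluating the double integral:

    ∬_D (60x^2) dA = ∫_0^{2} ∫_0^{6} (60x^2) dy dx.

Inner (y from 0 to 6): 360x^2.
Outer (x from 0 to 2): 960.

Therefore ∮_C P dx + Q dy = 960.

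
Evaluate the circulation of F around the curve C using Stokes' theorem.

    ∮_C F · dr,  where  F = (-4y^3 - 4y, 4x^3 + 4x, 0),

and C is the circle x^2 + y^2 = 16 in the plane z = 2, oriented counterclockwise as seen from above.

Let S be the flat disk x^2 + y^2 ≤ 16 in the plane z = 2, with upward unit normal n̂ = ẑ. By Stokes' theorem,

    ∮_C F · dr = ∬_S (∇ × F) · n̂ dS = ∬_D (curl F)_z dA,

where D is the disk x^2 + y^2 ≤ 16.

Compute the curl of F = (-4y^3 - 4y, 4x^3 + 4x, 0):
    (∇ × F)_x = ∂F_z/∂y - ∂F_y/∂z = 0,
    (∇ × F)_y = ∂F_x/∂z - ∂F_z/∂x = 0,
    (∇ × F)_z = ∂F_y/∂x - ∂F_x/∂y = 12x^2 + 12y^2 + 8.

On z = 2, (curl F)_z = 12x^2 + 12y^2 + 8.

Convert to polar (x = r cos θ, y = r sin θ, dA = r dr dθ); the integrand becomes 12r^2 + 8, so

    ∬_D (curl F)_z dA = ∫_0^{2π} ∫_0^{4} (12r^2 + 8) · r dr dθ.

Inner (r from 0 to 4): 832.
Outer (θ from 0 to 2π): 1664π.

Therefore ∮_C F · dr = 1664π.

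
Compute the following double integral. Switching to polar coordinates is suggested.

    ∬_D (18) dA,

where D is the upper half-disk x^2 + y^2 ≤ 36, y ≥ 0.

The region D is 0 ≤ r ≤ 6, 0 ≤ θ ≤ π in polar coordinates, where x = r cos(θ), y = r sin(θ), and dA = r dr dθ.

Under the substitution, the integrand becomes 18, so

    ∬_D (18) dA = ∫_{0}^{π} ∫_{0}^{6} (18) · r dr dθ.

Inner integral (in r): ∫_{0}^{6} (18) · r dr = 324.

Outer integral (in θ): ∫_{0}^{π} (324) dθ = 324π.

Therefore ∬_D (18) dA = 324π.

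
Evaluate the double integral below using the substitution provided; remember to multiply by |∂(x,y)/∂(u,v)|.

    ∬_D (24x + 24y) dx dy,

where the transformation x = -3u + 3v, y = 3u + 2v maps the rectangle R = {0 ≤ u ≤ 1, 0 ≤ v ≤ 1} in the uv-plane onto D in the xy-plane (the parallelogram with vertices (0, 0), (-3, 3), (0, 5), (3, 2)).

Compute the Jacobian determinant of (x, y) with respect to (u, v):

    ∂(x,y)/∂(u,v) = | -3  3 | = (-3)(2) - (3)(3) = -15.
                   | 3  2 |

Its absolute value is |J| = 15 (the area scaling factor).

Substituting x = -3u + 3v, y = 3u + 2v into the integrand,

    24x + 24y → 120v,

so the integral becomes

    ∬_R (120v) · |J| du dv = ∫_0^1 ∫_0^1 (1800v) dv du.

Inner (v): 900.
Outer (u): 900.

Therefore ∬_D (24x + 24y) dx dy = 900.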